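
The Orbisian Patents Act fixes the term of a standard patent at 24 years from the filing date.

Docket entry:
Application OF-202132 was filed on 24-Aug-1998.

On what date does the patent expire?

Filing date + 24 years → 24 August 2022.

August 24, 2022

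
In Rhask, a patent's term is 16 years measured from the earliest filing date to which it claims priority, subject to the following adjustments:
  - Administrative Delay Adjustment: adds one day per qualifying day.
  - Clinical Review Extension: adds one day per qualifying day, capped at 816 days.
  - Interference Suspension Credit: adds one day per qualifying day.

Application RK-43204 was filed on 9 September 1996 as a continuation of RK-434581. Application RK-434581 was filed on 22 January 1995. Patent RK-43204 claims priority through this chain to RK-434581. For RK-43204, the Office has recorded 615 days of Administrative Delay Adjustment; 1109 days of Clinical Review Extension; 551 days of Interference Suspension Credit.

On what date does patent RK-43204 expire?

Earliest priority filing: 22 January 1995.
Base term: 22 January 1995 + 16 years → 22 January 2011.
Administrative Delay Adjustment: +615 days → 28 September 2012.
Clinical Review Extension: 1109 days claimed exceeds the 816-day cap, so +816 days → 23 December 2014.
Interference Suspension Credit: +551 days → 26 June 2016.

2016-06-26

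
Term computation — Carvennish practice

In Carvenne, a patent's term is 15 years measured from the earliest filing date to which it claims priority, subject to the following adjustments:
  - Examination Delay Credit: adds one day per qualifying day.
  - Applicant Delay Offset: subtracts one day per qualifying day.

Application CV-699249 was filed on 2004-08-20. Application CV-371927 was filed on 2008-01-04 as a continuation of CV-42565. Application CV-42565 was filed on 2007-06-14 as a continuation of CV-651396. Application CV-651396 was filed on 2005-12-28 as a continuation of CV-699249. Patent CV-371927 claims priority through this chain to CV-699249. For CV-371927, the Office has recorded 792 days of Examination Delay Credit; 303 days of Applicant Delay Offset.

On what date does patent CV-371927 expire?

Earliest priority filing: 20 August 2004.
Base term: 20 August 2004 + 15 years → 20 August 2019.
Examination Delay Credit: +792 days → 20 October 2021.
Applicant Delay Offset: −303 days → 21 December 2020.

December 21, 2020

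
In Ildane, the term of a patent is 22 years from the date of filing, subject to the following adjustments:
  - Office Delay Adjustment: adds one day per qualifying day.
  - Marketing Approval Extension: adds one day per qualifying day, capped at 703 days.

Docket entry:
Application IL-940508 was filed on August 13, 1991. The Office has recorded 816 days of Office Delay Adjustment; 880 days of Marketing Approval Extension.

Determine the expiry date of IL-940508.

October 10, 2017

Base term: filing date + 22 years → 13 August 2013.
Office Delay Adjustment: +816 days → 7 November 2015.
Marketing Approval Extension: 880 days claimed exceeds the 703-day cap, so +703 days → 10 October 2017.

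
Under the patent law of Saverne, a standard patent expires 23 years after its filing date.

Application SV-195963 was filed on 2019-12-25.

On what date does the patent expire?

2042-12-25

Filing date + 23 years → 25 December 2042.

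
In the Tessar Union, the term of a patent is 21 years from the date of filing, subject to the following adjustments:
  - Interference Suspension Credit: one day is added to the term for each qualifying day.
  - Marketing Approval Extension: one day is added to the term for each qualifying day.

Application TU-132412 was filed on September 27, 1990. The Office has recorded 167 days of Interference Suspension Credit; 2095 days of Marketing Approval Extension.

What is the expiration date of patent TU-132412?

December 6, 2017

Base term: filing date + 21 years → 27 September 2011.
Interference Suspension Credit: +167 days → 12 March 2012.
Marketing Approval Extension: +2095 days → 6 December 2017.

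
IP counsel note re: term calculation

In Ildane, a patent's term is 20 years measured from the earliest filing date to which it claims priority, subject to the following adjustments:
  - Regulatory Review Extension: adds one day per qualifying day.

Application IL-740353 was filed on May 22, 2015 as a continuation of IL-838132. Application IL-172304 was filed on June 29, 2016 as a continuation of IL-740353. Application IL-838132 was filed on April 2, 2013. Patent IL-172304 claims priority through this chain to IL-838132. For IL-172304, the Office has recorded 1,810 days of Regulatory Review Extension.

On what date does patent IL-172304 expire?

March 17, 2038

Earliest priority filing: 2 April 2013.
Base term: 2 April 2013 + 20 years → 2 April 2033.
Regulatory Review Extension: +1810 days → 17 March 2038.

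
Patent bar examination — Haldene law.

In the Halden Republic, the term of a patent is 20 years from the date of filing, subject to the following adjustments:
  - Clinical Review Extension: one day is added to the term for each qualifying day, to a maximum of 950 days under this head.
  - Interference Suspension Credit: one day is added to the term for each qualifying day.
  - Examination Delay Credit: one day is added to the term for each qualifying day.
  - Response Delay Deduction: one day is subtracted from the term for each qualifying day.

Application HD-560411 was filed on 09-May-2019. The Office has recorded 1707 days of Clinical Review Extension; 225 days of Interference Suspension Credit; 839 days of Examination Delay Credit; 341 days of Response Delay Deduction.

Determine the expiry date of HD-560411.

2043-12-07

Base term: filing date + 20 years → 9 May 2039.
Clinical Review Extension: 1707 days claimed exceeds the 950-day cap, so +950 days → 14 December 2041.
Interference Suspension Credit: +225 days → 27 July 2042.
Examination Delay Credit: +839 days → 12 November 2044.
Response Delay Deduction: −341 days → 7 December 2043.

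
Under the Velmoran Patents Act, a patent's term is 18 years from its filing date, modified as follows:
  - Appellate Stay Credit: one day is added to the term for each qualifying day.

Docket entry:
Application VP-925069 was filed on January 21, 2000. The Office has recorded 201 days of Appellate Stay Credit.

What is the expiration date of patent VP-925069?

Base term: filing date + 18 years → 21 January 2018.
Appellate Stay Credit: +201 days → 10 August 2018.

August 10, 2018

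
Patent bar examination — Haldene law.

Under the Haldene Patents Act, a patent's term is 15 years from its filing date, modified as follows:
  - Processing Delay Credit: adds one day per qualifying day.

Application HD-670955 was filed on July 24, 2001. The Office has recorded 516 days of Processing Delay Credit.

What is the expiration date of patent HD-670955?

December 22, 2017

Base term: filing date + 15 years → 24 July 2016.
Processing Delay Credit: +516 days → 22 December 2017.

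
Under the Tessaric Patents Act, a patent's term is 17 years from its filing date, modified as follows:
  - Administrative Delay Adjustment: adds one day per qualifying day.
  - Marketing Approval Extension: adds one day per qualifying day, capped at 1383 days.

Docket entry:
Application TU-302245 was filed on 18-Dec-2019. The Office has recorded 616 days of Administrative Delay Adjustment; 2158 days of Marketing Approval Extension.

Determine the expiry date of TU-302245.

Base term: filing date + 17 years → 18 December 2036.
Administrative Delay Adjustment: +616 days → 26 August 2038.
Marketing Approval Extension: 2158 days claimed exceeds the 1383-day cap, so +1383 days → 9 June 2042.

2042-06-09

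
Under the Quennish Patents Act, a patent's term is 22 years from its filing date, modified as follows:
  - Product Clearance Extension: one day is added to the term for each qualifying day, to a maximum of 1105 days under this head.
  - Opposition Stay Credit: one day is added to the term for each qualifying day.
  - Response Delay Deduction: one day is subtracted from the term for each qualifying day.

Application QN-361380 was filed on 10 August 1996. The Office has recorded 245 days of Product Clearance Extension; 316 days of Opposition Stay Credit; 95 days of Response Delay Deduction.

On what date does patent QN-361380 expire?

Base term: filing date + 22 years → 10 August 2018.
Product Clearance Extension: 245 days (within the 1105-day cap) → +245 days → 12 April 2019.
Opposition Stay Credit: +316 days → 22 February 2020.
Response Delay Deduction: −95 days → 19 November 2019.

November 19, 2019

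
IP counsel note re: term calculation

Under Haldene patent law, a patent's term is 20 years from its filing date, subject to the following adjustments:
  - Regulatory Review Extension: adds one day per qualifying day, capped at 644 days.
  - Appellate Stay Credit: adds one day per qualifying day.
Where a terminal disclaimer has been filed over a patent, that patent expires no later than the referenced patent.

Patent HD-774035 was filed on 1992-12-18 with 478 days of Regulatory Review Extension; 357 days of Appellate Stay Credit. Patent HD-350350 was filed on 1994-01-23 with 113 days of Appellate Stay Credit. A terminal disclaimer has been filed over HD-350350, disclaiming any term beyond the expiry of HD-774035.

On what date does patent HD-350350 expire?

2014-05-16

Natural term of HD-350350:
  Base: filing + 20 years → 23 January 2014.
  Appellate Stay Credit: +113 days → 16 May 2014.
Expiry of referenced patent HD-774035:
  Base: filing + 20 years → 18 December 2012.
  Regulatory Review Extension: 478 days (within the 644-day cap) → +478 days → 10 April 2014.
  Appellate Stay Credit: +357 days → 2 April 2015.
Terminal disclaimer: HD-350350 expires on the earlier of 16 May 2014 and 2 April 2015.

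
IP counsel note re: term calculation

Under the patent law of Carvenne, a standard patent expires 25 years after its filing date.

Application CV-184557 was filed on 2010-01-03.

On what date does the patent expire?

Filing date + 25 years → 3 January 2035.

January 3, 2035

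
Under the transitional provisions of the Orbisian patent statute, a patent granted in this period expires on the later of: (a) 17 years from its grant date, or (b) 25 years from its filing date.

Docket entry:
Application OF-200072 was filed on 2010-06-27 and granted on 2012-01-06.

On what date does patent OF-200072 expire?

June 27, 2035

(a) grant + 17 years → 6 January 2029.
(b) filing + 25 years → 27 June 2035.
Later of the two: 27 June 2035.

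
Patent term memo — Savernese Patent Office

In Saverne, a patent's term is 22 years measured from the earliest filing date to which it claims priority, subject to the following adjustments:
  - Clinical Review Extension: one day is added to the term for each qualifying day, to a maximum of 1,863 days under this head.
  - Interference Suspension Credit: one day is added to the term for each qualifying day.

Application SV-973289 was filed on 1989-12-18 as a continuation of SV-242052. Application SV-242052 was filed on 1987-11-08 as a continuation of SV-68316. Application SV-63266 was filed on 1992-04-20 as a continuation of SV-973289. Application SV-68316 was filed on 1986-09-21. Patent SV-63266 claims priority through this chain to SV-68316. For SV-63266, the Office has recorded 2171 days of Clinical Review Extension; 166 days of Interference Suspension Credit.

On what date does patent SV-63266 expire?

2014-04-12

Earliest priority filing: 21 September 1986.
Base term: 21 September 1986 + 22 years → 21 September 2008.
Clinical Review Extension: 2171 days claimed exceeds the 1863-day cap, so +1863 days → 28 October 2013.
Interference Suspension Credit: +166 days → 12 April 2014.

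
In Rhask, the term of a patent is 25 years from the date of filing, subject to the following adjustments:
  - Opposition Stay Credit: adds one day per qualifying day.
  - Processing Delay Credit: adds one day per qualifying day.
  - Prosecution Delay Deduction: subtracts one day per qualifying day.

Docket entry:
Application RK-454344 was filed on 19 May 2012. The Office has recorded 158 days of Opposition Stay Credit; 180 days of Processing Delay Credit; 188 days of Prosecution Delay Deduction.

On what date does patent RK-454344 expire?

October 16, 2037

Base term: filing date + 25 years → 19 May 2037.
Opposition Stay Credit: +158 days → 24 October 2037.
Processing Delay Credit: +180 days → 22 April 2038.
Prosecution Delay Deduction: −188 days → 16 October 2037.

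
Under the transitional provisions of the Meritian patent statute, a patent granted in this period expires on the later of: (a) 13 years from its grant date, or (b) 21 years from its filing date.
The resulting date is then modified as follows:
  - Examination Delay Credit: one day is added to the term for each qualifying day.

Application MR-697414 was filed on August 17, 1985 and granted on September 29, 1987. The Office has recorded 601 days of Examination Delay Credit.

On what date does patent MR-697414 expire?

(a) grant + 13 years → 29 September 2000.
(b) filing + 21 years → 17 August 2006.
Later of the two: 17 August 2006.
Examination Delay Credit: +601 days → 9 April 2008.

April 9, 2008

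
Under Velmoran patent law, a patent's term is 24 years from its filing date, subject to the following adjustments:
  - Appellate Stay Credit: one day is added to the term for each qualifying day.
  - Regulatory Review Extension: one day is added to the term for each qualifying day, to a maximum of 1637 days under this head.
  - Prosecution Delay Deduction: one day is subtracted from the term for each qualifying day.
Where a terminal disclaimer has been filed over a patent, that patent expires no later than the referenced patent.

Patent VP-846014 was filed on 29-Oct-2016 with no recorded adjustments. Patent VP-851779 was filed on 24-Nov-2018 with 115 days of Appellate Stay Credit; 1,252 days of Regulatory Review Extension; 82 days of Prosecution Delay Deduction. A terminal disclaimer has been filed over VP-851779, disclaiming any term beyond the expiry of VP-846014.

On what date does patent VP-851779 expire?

2040-10-29

Natural term of VP-851779:
  Base: filing + 24 years → 24 November 2042.
  Appellate Stay Credit: +115 days → 19 March 2043.
  Regulatory Review Extension: 1252 days (within the 1637-day cap) → +1252 days → 22 August 2046.
  Prosecution Delay Deduction: −82 days → 1 June 2046.
Expiry of referenced patent VP-846014:
  Base: filing + 24 years → 29 October 2040.
Terminal disclaimer: VP-851779 expires on the earlier of 1 June 2046 and 29 October 2040.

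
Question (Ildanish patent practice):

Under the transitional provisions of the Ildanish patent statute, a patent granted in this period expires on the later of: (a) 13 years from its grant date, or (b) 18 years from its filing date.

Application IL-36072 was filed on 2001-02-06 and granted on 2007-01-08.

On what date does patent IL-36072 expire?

(a) grant + 13 years → 8 January 2020.
(b) filing + 18 years → 6 February 2019.
Later of the two: 8 January 2020.

2020-01-08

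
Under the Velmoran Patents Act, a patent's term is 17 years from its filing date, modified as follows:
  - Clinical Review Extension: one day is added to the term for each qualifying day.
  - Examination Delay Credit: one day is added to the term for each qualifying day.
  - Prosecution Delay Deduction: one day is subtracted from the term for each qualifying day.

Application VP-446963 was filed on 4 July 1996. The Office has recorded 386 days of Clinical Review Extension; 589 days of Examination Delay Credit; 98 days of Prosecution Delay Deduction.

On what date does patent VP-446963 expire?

2015-11-28

Base term: filing date + 17 years → 4 July 2013.
Clinical Review Extension: +386 days → 25 July 2014.
Examination Delay Credit: +589 days → 5 March 2016.
Prosecution Delay Deduction: −98 days → 28 November 2015.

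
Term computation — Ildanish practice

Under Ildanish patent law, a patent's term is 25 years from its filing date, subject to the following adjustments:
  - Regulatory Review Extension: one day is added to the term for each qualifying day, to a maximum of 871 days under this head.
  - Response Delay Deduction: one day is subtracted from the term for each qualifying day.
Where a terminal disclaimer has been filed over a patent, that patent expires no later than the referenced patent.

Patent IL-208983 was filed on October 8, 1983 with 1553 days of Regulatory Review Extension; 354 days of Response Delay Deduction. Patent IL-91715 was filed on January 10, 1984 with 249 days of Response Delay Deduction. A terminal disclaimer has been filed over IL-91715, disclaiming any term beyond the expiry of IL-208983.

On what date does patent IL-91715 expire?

May 6, 2008

Natural term of IL-91715:
  Base: filing + 25 years → 10 January 2009.
  Response Delay Deduction: −249 days → 6 May 2008.
Expiry of referenced patent IL-208983:
  Base: filing + 25 years → 8 October 2008.
  Regulatory Review Extension: 1553 days claimed exceeds the 871-day cap, so +871 days → 26 February 2011.
  Response Delay Deduction: −354 days → 9 March 2010.
Terminal disclaimer: IL-91715 expires on the earlier of 6 May 2008 and 9 March 2010.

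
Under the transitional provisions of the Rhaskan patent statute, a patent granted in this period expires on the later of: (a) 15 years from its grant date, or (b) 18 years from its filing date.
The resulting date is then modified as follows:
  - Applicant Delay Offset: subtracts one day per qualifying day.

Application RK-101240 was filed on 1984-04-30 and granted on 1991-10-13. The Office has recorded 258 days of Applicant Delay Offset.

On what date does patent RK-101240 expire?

(a) grant + 15 years → 13 October 2006.
(b) filing + 18 years → 30 April 2002.
Later of the two: 13 October 2006.
Applicant Delay Offset: −258 days → 28 January 2006.

2006-01-28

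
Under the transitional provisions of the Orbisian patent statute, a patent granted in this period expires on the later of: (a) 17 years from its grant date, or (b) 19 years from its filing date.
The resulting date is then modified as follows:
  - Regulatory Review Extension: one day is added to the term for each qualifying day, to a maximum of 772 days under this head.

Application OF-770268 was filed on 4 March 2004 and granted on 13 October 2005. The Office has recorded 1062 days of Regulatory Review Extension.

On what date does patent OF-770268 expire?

April 14, 2025

(a) grant + 17 years → 13 October 2022.
(b) filing + 19 years → 4 March 2023.
Later of the two: 4 March 2023.
Regulatory Review Extension: 1062 days claimed exceeds the 772-day cap, so +772 days → 14 April 2025.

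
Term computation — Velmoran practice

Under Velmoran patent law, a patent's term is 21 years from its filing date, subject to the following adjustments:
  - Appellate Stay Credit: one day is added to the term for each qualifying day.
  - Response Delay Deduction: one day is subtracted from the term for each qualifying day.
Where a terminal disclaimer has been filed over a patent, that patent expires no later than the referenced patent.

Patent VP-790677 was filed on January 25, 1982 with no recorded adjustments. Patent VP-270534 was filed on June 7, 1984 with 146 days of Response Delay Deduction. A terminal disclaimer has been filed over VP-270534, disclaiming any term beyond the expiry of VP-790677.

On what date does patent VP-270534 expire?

2003-01-25

Natural term of VP-270534:
  Base: filing + 21 years → 7 June 2005.
  Response Delay Deduction: −146 days → 12 January 2005.
Expiry of referenced patent VP-790677:
  Base: filing + 21 years → 25 January 2003.
Terminal disclaimer: VP-270534 expires on the earlier of 12 January 2005 and 25 January 2003.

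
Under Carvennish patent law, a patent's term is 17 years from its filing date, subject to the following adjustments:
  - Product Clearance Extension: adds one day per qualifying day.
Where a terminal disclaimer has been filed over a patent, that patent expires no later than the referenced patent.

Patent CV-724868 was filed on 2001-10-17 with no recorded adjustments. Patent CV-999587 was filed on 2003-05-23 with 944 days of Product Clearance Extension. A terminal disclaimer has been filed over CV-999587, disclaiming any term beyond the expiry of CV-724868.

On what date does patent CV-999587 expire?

Natural term of CV-999587:
  Base: filing + 17 years → 23 May 2020.
  Product Clearance Extension: +944 days → 23 December 2022.
Expiry of referenced patent CV-724868:
  Base: filing + 17 years → 17 October 2018.
Terminal disclaimer: CV-999587 expires on the earlier of 23 December 2022 and 17 October 2018.

October 17, 2018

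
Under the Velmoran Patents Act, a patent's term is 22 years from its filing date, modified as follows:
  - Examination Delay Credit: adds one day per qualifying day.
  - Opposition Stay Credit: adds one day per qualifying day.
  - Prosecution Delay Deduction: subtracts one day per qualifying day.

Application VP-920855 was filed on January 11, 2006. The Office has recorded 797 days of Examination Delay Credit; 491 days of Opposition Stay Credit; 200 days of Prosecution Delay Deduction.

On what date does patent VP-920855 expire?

Base term: filing date + 22 years → 11 January 2028.
Examination Delay Credit: +797 days → 18 March 2030.
Opposition Stay Credit: +491 days → 22 July 2031.
Prosecution Delay Deduction: −200 days → 3 January 2031.

January 3, 2031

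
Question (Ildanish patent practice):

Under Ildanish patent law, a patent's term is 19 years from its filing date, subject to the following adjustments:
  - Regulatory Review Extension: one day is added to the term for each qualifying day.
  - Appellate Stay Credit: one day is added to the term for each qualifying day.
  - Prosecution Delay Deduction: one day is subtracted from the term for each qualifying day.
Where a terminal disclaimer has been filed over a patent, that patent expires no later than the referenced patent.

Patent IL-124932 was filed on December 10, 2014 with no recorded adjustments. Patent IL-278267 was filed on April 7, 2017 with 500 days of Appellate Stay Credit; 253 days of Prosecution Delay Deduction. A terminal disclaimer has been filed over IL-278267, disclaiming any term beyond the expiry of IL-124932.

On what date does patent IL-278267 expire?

2033-12-10

Natural term of IL-278267:
  Base: filing + 19 years → 7 April 2036.
  Appellate Stay Credit: +500 days → 20 August 2037.
  Prosecution Delay Deduction: −253 days → 10 December 2036.
Expiry of referenced patent IL-124932:
  Base: filing + 19 years → 10 December 2033.
Terminal disclaimer: IL-278267 expires on the earlier of 10 December 2036 and 10 December 2033.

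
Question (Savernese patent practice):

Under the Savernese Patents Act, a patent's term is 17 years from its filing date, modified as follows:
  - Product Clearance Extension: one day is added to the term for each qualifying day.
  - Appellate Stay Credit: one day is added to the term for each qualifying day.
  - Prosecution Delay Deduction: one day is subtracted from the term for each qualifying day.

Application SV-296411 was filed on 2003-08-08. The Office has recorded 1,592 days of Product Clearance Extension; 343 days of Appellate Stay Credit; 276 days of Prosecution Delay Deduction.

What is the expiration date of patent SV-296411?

February 22, 2025

Base term: filing date + 17 years → 8 August 2020.
Product Clearance Extension: +1592 days → 17 December 2024.
Appellate Stay Credit: +343 days → 25 November 2025.
Prosecution Delay Deduction: −276 days → 22 February 2025.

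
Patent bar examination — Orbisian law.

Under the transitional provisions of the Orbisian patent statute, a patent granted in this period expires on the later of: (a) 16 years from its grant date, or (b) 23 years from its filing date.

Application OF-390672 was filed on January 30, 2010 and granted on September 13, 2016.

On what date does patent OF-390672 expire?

(a) grant + 16 years → 13 September 2032.
(b) filing + 23 years → 30 January 2033.
Later of the two: 30 January 2033.

2033-01-30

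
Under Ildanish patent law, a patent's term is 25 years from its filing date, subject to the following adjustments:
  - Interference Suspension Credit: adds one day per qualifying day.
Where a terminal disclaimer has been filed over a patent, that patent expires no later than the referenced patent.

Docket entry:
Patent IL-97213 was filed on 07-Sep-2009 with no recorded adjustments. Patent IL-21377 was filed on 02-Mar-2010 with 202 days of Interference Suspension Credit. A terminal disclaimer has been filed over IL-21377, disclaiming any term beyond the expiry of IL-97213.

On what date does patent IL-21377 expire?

Natural term of IL-21377:
  Base: filing + 25 years → 2 March 2035.
  Interference Suspension Credit: +202 days → 20 September 2035.
Expiry of referenced patent IL-97213:
  Base: filing + 25 years → 7 September 2034.
Terminal disclaimer: IL-21377 expires on the earlier of 20 September 2035 and 7 September 2034.

September 7, 2034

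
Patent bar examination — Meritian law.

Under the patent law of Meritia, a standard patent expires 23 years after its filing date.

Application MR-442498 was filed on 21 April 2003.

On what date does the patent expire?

2026-04-21

Filing date + 23 years → 21 April 2026.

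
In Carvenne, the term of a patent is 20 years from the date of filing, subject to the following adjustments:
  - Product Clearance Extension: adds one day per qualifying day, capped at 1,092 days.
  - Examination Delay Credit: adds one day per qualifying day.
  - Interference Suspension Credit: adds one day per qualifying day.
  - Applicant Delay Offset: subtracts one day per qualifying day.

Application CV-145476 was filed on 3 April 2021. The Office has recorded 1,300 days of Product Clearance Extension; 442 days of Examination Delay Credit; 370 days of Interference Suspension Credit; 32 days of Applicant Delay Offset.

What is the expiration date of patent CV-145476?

Base term: filing date + 20 years → 3 April 2041.
Product Clearance Extension: 1300 days claimed exceeds the 1092-day cap, so +1092 days → 30 March 2044.
Examination Delay Credit: +442 days → 15 June 2045.
Interference Suspension Credit: +370 days → 20 June 2046.
Applicant Delay Offset: −32 days → 19 May 2046.

May 19, 2046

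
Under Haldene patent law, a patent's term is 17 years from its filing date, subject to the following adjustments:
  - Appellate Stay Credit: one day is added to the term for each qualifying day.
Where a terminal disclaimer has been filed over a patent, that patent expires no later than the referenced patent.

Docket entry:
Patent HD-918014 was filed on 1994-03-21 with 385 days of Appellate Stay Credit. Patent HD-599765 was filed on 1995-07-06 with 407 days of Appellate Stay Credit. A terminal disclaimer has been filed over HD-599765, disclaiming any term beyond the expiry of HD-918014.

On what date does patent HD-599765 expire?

2012-04-09

Natural term of HD-599765:
  Base: filing + 17 years → 6 July 2012.
  Appellate Stay Credit: +407 days → 17 August 2013.
Expiry of referenced patent HD-918014:
  Base: filing + 17 years → 21 March 2011.
  Appellate Stay Credit: +385 days → 9 April 2012.
Terminal disclaimer: HD-599765 expires on the earlier of 17 August 2013 and 9 April 2012.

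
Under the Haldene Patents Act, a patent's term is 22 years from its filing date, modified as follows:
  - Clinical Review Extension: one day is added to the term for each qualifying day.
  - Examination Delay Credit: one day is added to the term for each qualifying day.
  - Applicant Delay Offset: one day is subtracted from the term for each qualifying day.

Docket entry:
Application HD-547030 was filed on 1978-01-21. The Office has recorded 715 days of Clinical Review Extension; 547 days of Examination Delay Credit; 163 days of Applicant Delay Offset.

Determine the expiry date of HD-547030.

Base term: filing date + 22 years → 21 January 2000.
Clinical Review Extension: +715 days → 5 January 2002.
Examination Delay Credit: +547 days → 6 July 2003.
Applicant Delay Offset: −163 days → 24 January 2003.

2003-01-24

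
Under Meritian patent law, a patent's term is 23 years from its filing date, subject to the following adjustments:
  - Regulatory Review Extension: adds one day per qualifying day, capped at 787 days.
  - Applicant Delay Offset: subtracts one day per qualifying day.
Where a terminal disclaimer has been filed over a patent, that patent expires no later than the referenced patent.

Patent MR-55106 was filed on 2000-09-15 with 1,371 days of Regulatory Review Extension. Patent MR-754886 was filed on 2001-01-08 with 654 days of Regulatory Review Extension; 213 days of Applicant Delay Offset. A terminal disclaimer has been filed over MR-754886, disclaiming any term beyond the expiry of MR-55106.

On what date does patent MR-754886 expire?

2025-03-24

Natural term of MR-754886:
  Base: filing + 23 years → 8 January 2024.
  Regulatory Review Extension: 654 days (within the 787-day cap) → +654 days → 23 October 2025.
  Applicant Delay Offset: −213 days → 24 March 2025.
Expiry of referenced patent MR-55106:
  Base: filing + 23 years → 15 September 2023.
  Regulatory Review Extension: 1371 days claimed exceeds the 787-day cap, so +787 days → 10 November 2025.
Terminal disclaimer: MR-754886 expires on the earlier of 24 March 2025 and 10 November 2025.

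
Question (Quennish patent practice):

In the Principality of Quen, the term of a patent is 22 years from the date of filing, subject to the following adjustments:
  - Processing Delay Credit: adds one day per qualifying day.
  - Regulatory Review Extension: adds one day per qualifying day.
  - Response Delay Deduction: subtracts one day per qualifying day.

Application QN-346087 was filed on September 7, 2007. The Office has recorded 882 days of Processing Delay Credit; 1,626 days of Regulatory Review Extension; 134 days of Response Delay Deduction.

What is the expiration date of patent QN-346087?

2036-03-08

Base term: filing date + 22 years → 7 September 2029.
Processing Delay Credit: +882 days → 6 February 2032.
Regulatory Review Extension: +1626 days → 20 July 2036.
Response Delay Deduction: −134 days → 8 March 2036.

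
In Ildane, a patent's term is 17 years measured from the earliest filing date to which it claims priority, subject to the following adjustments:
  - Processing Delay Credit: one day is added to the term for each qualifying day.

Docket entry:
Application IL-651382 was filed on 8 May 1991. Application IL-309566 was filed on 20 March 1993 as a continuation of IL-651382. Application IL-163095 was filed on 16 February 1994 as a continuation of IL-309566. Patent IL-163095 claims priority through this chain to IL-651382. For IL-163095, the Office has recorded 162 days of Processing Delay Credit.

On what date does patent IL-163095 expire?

Earliest priority filing: 8 May 1991.
Base term: 8 May 1991 + 17 years → 8 May 2008.
Processing Delay Credit: +162 days → 17 October 2008.

2008-10-17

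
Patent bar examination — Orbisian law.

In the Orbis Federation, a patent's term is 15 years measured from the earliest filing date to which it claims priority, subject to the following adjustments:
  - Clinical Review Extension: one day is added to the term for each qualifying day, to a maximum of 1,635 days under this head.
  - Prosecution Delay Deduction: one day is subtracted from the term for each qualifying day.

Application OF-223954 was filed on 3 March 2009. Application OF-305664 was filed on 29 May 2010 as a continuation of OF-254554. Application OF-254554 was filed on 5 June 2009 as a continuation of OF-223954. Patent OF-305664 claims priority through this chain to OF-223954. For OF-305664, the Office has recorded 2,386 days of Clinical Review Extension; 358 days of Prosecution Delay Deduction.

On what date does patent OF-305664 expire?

Earliest priority filing: 3 March 2009.
Base term: 3 March 2009 + 15 years → 3 March 2024.
Clinical Review Extension: 2386 days claimed exceeds the 1635-day cap, so +1635 days → 24 August 2028.
Prosecution Delay Deduction: −358 days → 1 September 2027.

September 1, 2027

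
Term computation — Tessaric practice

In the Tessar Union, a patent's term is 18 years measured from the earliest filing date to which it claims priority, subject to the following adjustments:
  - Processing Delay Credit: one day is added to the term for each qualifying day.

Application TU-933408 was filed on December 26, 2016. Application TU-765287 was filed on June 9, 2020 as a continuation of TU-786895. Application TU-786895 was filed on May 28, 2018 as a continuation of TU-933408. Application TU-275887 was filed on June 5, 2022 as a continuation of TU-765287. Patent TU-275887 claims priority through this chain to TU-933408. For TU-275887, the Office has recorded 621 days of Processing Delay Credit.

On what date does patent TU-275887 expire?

Earliest priority filing: 26 December 2016.
Base term: 26 December 2016 + 18 years → 26 December 2034.
Processing Delay Credit: +621 days → 7 September 2036.

2036-09-07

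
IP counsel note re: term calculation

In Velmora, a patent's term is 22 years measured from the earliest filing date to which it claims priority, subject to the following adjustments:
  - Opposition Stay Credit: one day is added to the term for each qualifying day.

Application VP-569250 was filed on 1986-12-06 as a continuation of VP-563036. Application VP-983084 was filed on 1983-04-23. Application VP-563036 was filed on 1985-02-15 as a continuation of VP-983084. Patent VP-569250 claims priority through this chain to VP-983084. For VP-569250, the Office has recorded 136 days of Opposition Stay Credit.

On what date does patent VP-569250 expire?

Earliest priority filing: 23 April 1983.
Base term: 23 April 1983 + 22 years → 23 April 2005.
Opposition Stay Credit: +136 days → 6 September 2005.

2005-09-06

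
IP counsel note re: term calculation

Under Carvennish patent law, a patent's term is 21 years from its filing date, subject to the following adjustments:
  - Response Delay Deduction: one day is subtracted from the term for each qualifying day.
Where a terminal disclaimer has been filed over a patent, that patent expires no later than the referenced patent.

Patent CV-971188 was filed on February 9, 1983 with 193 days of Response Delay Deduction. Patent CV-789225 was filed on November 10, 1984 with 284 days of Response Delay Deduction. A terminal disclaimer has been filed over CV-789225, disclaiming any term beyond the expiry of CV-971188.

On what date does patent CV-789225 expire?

Natural term of CV-789225:
  Base: filing + 21 years → 10 November 2005.
  Response Delay Deduction: −284 days → 30 January 2005.
Expiry of referenced patent CV-971188:
  Base: filing + 21 years → 9 February 2004.
  Response Delay Deduction: −193 days → 31 July 2003.
Terminal disclaimer: CV-789225 expires on the earlier of 30 January 2005 and 31 July 2003.

July 31, 2003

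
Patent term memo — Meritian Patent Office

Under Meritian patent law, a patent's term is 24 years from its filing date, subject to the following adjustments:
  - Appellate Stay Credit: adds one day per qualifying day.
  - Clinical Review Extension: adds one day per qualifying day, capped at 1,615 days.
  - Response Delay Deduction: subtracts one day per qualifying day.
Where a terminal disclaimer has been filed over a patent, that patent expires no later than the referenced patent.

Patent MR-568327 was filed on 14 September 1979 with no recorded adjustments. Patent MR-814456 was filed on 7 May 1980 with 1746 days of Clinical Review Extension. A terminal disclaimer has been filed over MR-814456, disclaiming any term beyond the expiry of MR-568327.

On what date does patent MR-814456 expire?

2003-09-14

Natural term of MR-814456:
  Base: filing + 24 years → 7 May 2004.
  Clinical Review Extension: 1746 days claimed exceeds the 1615-day cap, so +1615 days → 8 October 2008.
Expiry of referenced patent MR-568327:
  Base: filing + 24 years → 14 September 2003.
Terminal disclaimer: MR-814456 expires on the earlier of 8 October 2008 and 14 September 2003.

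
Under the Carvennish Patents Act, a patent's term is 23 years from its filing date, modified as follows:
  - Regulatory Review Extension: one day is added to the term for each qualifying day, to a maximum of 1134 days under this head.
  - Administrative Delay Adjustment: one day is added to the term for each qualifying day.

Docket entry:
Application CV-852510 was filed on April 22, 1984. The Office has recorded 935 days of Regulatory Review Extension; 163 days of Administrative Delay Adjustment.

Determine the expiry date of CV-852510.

Base term: filing date + 23 years → 22 April 2007.
Regulatory Review Extension: 935 days (within the 1134-day cap) → +935 days → 12 November 2009.
Administrative Delay Adjustment: +163 days → 24 April 2010.

2010-04-24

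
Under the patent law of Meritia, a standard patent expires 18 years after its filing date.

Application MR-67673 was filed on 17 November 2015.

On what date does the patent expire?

Filing date + 18 years → 17 November 2033.

November 17, 2033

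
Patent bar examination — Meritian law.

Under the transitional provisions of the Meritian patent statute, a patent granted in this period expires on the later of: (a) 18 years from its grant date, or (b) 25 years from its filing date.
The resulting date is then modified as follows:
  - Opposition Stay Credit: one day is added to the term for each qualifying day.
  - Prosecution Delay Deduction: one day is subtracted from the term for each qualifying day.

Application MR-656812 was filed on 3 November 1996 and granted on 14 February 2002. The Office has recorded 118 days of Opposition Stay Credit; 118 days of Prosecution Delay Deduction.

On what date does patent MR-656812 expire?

(a) grant + 18 years → 14 February 2020.
(b) filing + 25 years → 3 November 2021.
Later of the two: 3 November 2021.
Opposition Stay Credit: +118 days → 1 March 2022.
Prosecution Delay Deduction: −118 days → 3 November 2021.

2021-11-03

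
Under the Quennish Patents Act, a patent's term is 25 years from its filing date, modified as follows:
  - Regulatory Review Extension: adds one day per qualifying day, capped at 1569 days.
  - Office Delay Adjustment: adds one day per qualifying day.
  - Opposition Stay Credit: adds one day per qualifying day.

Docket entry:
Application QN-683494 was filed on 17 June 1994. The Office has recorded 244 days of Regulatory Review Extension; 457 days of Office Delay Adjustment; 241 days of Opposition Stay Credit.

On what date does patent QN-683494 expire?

Base term: filing date + 25 years → 17 June 2019.
Regulatory Review Extension: 244 days (within the 1569-day cap) → +244 days → 16 February 2020.
Office Delay Adjustment: +457 days → 18 May 2021.
Opposition Stay Credit: +241 days → 14 January 2022.

2022-01-14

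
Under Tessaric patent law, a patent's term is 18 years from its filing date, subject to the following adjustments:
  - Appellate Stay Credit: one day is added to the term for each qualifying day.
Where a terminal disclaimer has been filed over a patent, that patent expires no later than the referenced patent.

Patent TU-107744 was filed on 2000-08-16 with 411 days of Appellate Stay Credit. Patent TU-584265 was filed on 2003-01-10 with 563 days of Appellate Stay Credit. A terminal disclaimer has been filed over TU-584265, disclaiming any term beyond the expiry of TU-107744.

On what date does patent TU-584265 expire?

October 1, 2019

Natural term of TU-584265:
  Base: filing + 18 years → 10 January 2021.
  Appellate Stay Credit: +563 days → 27 July 2022.
Expiry of referenced patent TU-107744:
  Base: filing + 18 years → 16 August 2018.
  Appellate Stay Credit: +411 days → 1 October 2019.
Terminal disclaimer: TU-584265 expires on the earlier of 27 July 2022 and 1 October 2019.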